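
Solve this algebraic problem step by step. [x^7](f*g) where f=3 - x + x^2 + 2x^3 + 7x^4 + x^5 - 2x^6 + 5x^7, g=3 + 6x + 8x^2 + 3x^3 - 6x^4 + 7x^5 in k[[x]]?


[x^7] = sum a_i*b_j, i+j=7
  1*7=7
  2*-6=-12
  7*3=21
  1*8=8
  -2*6=-12
  5*3=15
Sum=27


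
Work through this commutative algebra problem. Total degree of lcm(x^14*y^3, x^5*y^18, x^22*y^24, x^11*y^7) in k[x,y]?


lcm = componentwise max:
x: max(14,5,22,11)=22
y: max(3,18,24,7)=24
Total=22+24=46


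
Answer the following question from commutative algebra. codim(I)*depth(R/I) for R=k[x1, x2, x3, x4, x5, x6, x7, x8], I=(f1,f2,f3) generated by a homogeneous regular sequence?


codim=3, depth=dim(R/I)=8-3=5
Product=3*5=15


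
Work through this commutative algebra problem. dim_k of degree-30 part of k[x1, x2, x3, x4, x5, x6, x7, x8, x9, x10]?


C(d+n-1,n-1)=C(39,9)=211915132


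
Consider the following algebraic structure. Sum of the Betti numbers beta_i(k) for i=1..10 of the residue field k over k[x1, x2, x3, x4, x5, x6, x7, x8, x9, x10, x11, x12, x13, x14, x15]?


Koszul resolution: beta_i(k)=C(n,i), n=15
C(15,1)=15, C(15,2)=105, C(15,3)=455, C(15,4)=1365, C(15,5)=3003, C(15,6)=5005, C(15,7)=6435, C(15,8)=6435, C(15,9)=5005, C(15,10)=3003
Sum=30826


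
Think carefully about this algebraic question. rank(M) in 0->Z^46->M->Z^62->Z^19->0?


Alt sum=0:
(-1)^0*46 + (-1)^1*? + (-1)^2*62 + (-1)^3*19=0
rank(M)=89


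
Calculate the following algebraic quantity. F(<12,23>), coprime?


gcd(12,23)=1 => F=ab-a-b=12*23-12-23=276-35=241


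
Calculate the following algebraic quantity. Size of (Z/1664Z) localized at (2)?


2-primary part: 1664=2^7*13
Size=2^7=128


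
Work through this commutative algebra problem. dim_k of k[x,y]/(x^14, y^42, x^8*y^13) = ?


k[x,y]/I, I = (x^14, y^42, x^8*y^13)
Rect: 14x42=588. Corner: (14-8)x(42-13)=174.
dim = 588-174 = 414


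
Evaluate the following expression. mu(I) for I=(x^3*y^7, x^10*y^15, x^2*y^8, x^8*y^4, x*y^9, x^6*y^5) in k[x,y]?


Remove redundant (divisible by others).
x^10*y^15 redundant.
Min: x^8*y^4, x^6*y^5, x^3*y^7, x^2*y^8, x*y^9
Count=5


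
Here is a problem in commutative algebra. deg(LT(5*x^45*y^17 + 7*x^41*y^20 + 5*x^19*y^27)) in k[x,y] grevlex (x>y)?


LT: 5*x^45*y^17
deg_x=45, deg_y=17
Total=45+17=62


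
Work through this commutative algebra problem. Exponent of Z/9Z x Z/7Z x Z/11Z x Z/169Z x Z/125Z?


Exponent = lcm of the cyclic orders; pairwise coprime => product.
3^2*7^1*11^1*13^2*5^3=9*7*11*169*125=14639625


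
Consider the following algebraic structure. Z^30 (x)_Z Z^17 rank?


rank(M(x)N) = rank(M)*rank(N)
30*17 = 510


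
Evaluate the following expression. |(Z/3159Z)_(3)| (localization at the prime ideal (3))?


3-primary part: 3159=3^5*13
Size=3^5=243


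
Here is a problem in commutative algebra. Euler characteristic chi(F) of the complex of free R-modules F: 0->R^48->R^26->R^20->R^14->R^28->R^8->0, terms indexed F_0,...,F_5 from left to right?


chi = sum (-1)^i * rank:
(-1)^0*48=48
(-1)^1*26=-26
(-1)^2*20=20
(-1)^3*14=-14
(-1)^4*28=28
(-1)^5*8=-8
chi=48


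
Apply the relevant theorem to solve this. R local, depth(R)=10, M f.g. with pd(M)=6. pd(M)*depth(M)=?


pd+depth=10
depth=10-6=4
pd*depth=6*4=24


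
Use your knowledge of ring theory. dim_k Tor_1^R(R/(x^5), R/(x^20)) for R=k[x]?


Tor_1(R/I,R/J)=(I cap J)/IJ=(x^20)/(x^25)
dim=25-20=min(5,20)=5


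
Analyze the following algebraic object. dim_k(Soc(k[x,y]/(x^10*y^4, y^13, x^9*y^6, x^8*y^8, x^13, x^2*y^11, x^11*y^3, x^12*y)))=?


Socle = ann(m) = span of standard monomials u with x*u, y*u in I (staircase corners).
Minimal generators: x^13, x^12*y, x^11*y^3, x^10*y^4, x^9*y^6, x^8*y^8, x^2*y^11, y^13
Corners: xy^12, x^7y^10, x^8y^7, x^9y^5, x^10y^3, x^11y^2, x^12
Socle dim=7


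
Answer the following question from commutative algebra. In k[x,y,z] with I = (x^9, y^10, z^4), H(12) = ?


Need i<9, j<10, k<4 with i+j+k=12.
For each i, j ranges over max(0,12-i-3)..min(9,12-i):
  i=0: j in [9,9] -> 1
  i=1: j in [8,9] -> 2
  i=2: j in [7,9] -> 3
  i=3: j in [6,9] -> 4
  i=4: j in [5,8] -> 4
  i=5: j in [4,7] -> 4
  i=6: j in [3,6] -> 4
  i=7: j in [2,5] -> 4
  i=8: j in [1,4] -> 4
H(12) = 1+2+3+4+4+4+4+4+4 = 30


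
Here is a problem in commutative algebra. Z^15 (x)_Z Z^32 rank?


rank(M(x)N) = rank(M)*rank(N)
15*32 = 480


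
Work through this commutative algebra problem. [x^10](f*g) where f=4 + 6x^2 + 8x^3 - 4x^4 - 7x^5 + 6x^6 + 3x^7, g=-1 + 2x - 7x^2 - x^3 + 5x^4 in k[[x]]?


[x^10] = sum a_i*b_j, i+j=10
  6*5=30
  3*-1=-3
Sum=27


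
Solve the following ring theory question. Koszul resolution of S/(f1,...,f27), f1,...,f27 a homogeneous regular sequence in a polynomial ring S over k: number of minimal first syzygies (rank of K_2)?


Regular sequence => Koszul complex is the minimal free resolution.
Syz_1 minimally generated by Koszul relations f_i*e_j - f_j*e_i (i<j): mu(Syz_1) = beta_2 = C(m,2) = m(m-1)/2
m=27
27*26/2 = 351


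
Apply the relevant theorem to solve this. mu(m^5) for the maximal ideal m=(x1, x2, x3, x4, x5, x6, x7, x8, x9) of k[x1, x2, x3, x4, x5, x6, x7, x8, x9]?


Graded Nakayama: mu(m^d) = dim_k (m^d/m^(d+1)) = #degree-5 monomials in 9 vars
C(n+d-1,d)=C(13,5)=1287


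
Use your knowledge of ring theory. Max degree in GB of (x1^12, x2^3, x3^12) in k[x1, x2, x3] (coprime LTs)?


Pure powers, coprime LTs => already GB.
Degrees: 12, 3, 12
Max=12


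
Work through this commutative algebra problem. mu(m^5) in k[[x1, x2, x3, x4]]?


C(n+d-1,d)=C(8,5)=56


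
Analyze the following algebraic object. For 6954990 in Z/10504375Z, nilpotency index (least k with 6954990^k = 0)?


6954990^k mod 10504375:
k=1: 6954990
k=2: 5844475
k=3: 10461500
k=4: 3001250
k=5: 0
First zero at k = 5


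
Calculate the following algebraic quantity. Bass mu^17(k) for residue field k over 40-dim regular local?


C(n,i)=C(40,17)=88732378800


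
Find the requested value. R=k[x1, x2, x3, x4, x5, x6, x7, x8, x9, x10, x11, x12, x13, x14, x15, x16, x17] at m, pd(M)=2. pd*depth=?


pd+depth=17
depth=17-2=15
pd*depth=2*15=30


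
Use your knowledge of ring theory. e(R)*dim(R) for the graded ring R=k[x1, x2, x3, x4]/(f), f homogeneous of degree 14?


e(R)=deg(f)=14, dim(R)=4-1=3
e*dim=14*3=42


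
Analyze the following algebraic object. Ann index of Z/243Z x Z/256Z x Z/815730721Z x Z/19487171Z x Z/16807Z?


Exponent = lcm of the cyclic orders; pairwise coprime => product.
3^5*2^8*13^8*11^7*7^5=243*256*815730721*19487171*16807=16620039573815543437668096


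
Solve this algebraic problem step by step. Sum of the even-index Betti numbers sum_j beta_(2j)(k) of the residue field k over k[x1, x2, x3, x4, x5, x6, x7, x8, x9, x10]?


Koszul resolution: beta_i(k)=C(n,i), n=10
sum_even C(10,i) = 2^(n-1) = 2^9 = 512


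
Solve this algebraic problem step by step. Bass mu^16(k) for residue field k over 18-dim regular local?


C(n,i)=C(18,16)=153


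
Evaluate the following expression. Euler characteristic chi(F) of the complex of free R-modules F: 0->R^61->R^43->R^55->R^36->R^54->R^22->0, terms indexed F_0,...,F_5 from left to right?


chi = sum (-1)^i * rank:
(-1)^0*61=61
(-1)^1*43=-43
(-1)^2*55=55
(-1)^3*36=-36
(-1)^4*54=54
(-1)^5*22=-22
chi=69


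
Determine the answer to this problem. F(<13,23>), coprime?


gcd(13,23)=1 => F=ab-a-b=13*23-13-23=299-36=263


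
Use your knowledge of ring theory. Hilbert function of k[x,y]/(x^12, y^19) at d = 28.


k[x,y], I = (x^12, y^19), d = 28
Need i < 12 and d-i < 19.
Range: 10 <= i <= 11.
H(28) = 2


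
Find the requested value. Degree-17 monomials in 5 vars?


C(d+n-1,n-1)=C(21,4)=5985


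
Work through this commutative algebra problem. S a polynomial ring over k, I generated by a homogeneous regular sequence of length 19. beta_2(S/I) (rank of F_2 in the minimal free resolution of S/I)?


Regular sequence => Koszul complex is the minimal free resolution.
Syz_1 minimally generated by Koszul relations f_i*e_j - f_j*e_i (i<j): mu(Syz_1) = beta_2 = C(m,2) = m(m-1)/2
m=19
19*18/2 = 171


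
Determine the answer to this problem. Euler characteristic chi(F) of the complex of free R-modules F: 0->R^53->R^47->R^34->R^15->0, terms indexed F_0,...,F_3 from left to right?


chi = sum (-1)^i * rank:
(-1)^0*53=53
(-1)^1*47=-47
(-1)^2*34=34
(-1)^3*15=-15
chi=25


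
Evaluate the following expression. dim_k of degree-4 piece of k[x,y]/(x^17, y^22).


k[x,y], I = (x^17, y^22), d = 4
Need i < 17 and d-i < 22.
Range: 0 <= i <= 4.
H(4) = 5


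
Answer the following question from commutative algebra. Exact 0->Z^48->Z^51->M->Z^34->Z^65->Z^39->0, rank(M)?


Alt sum=0:
(-1)^0*48 + (-1)^1*51 + (-1)^2*? + (-1)^3*34 + (-1)^4*65 + (-1)^5*39=0
rank(M)=11


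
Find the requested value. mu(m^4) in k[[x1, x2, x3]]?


C(n+d-1,d)=C(6,4)=15


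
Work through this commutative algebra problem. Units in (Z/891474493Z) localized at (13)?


Local ring = Z/371293Z.
phi(371293) = 13^4*(13-1) = 342732


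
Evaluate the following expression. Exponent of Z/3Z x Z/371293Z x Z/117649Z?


Exponent = lcm of the cyclic orders; pairwise coprime => product.
3^1*13^5*7^6=3*371293*117649=131046750471


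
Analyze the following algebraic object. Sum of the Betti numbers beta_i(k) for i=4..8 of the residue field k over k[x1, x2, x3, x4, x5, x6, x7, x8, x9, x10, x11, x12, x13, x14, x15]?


Koszul resolution: beta_i(k)=C(n,i), n=15
C(15,4)=1365, C(15,5)=3003, C(15,6)=5005, C(15,7)=6435, C(15,8)=6435
Sum=22243


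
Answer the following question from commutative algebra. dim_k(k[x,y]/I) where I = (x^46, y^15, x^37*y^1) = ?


k[x,y]/I, I = (x^46, y^15, x^37*y^1)
Rect: 46x15=690. Corner: (46-37)x(15-1)=126.
dim = 690-126 = 564


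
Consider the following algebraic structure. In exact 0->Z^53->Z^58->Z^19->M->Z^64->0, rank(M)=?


Alt sum=0:
(-1)^0*53 + (-1)^1*58 + (-1)^2*19 + (-1)^3*? + (-1)^4*64=0
rank(M)=78


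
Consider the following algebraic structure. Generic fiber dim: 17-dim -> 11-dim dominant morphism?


dim(fiber)=dim(X)-dim(Y)=17-11=6


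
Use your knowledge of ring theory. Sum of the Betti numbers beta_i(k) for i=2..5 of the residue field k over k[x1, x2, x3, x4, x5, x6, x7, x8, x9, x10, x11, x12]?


Koszul resolution: beta_i(k)=C(n,i), n=12
C(12,2)=66, C(12,3)=220, C(12,4)=495, C(12,5)=792
Sum=1573


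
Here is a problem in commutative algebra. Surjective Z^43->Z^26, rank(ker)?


rank(ker) = 43-26 = 17


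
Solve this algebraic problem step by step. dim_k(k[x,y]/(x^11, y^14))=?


Basis: x^i*y^j, i<11, j<14
11*14=154


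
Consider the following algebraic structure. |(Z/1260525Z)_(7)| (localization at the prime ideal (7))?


7-primary part: 1260525=7^5*75
Size=7^5=16807


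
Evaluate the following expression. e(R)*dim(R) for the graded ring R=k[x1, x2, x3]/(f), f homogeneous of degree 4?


e(R)=deg(f)=4, dim(R)=3-1=2
e*dim=4*2=8


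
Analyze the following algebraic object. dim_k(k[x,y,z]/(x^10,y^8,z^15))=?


Basis: x^iy^jz^k, i<10,j<8,k<15
10*8*15=1200


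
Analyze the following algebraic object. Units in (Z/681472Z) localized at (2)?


Local ring = Z/512Z.
phi(512) = 2^8*(2-1) = 256


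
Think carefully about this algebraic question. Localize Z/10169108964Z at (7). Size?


7-primary part: 10169108964=7^10*36
Size=7^10=282475249


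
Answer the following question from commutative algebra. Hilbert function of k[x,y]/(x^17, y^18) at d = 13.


k[x,y], I = (x^17, y^18), d = 13
Need i < 17 and d-i < 18.
Range: 0 <= i <= 13.
H(13) = 14


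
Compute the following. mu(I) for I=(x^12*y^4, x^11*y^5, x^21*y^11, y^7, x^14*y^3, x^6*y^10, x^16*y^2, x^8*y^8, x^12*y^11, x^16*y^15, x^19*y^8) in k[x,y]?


Remove redundant (divisible by others).
x^21*y^11 redundant.
x^8*y^8 redundant.
x^6*y^10 redundant.
x^19*y^8 redundant.
x^12*y^11 redundant.
x^16*y^15 redundant.
Min: x^16*y^2, x^14*y^3, x^12*y^4, x^11*y^5, y^7
Count=5


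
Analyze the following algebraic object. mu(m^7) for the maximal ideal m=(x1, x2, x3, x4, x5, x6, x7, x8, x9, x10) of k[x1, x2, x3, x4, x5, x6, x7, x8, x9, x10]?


Graded Nakayama: mu(m^d) = dim_k (m^d/m^(d+1)) = #degree-7 monomials in 10 vars
C(n+d-1,d)=C(16,7)=11440


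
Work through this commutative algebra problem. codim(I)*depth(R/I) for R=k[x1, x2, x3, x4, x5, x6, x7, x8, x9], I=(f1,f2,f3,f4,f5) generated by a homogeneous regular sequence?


codim=5, depth=dim(R/I)=9-5=4
Product=5*4=20


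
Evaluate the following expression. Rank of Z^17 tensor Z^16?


rank(M(x)N) = rank(M)*rank(N)
17*16 = 272


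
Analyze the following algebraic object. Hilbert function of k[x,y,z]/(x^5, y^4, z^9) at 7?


Need i<5, j<4, k<9 with i+j+k=7.
For each i, j ranges over max(0,7-i-8)..min(3,7-i):
  i=0: j in [0,3] -> 4
  i=1: j in [0,3] -> 4
  i=2: j in [0,3] -> 4
  i=3: j in [0,3] -> 4
  i=4: j in [0,3] -> 4
H(7) = 4+4+4+4+4 = 20


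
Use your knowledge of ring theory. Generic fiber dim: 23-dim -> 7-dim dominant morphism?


dim(fiber)=dim(X)-dim(Y)=23-7=16


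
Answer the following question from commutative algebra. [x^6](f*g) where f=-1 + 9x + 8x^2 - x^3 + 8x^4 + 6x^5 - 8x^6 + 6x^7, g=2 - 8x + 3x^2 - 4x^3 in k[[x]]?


[x^6] = sum a_i*b_j, i+j=6
  -1*-4=4
  8*3=24
  6*-8=-48
  -8*2=-16
Sum=-36


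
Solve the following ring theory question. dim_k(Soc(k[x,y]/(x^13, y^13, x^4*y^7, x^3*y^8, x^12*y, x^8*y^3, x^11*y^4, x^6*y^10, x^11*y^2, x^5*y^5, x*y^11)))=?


Socle = ann(m) = span of standard monomials u with x*u, y*u in I (staircase corners).
Redundant generators: x^6*y^10, x^11*y^4
Minimal generators: x^13, x^12*y, x^11*y^2, x^8*y^3, x^5*y^5, x^4*y^7, x^3*y^8, x*y^11, y^13
Corners: y^12, x^2y^10, x^3y^7, x^4y^6, x^7y^4, x^10y^2, x^11y, x^12
Socle dim=8


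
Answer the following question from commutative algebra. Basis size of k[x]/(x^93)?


Basis: 1,x,...,x^92
dim=93


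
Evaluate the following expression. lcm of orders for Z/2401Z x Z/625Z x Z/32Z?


Exponent = lcm of the cyclic orders; pairwise coprime => product.
7^4*5^4*2^5=2401*625*32=48020000


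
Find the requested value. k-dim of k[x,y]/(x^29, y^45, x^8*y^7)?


k[x,y]/I, I = (x^29, y^45, x^8*y^7)
Rect: 29x45=1305. Corner: (29-8)x(45-7)=798.
dim = 1305-798 = 507


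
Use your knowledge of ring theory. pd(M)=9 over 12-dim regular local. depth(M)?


pd+depth=depth(R)=12
depth=12-9=3


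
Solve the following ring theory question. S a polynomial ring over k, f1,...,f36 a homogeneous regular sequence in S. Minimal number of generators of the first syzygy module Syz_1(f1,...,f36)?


Regular sequence => Koszul complex is the minimal free resolution.
Syz_1 minimally generated by Koszul relations f_i*e_j - f_j*e_i (i<j): mu(Syz_1) = beta_2 = C(m,2) = m(m-1)/2
m=36
36*35/2 = 630


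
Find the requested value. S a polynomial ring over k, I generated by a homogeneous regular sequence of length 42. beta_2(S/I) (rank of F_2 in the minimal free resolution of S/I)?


Regular sequence => Koszul complex is the minimal free resolution.
Syz_1 minimally generated by Koszul relations f_i*e_j - f_j*e_i (i<j): mu(Syz_1) = beta_2 = C(m,2) = m(m-1)/2
m=42
42*41/2 = 861


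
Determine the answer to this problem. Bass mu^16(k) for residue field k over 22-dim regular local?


C(n,i)=C(22,16)=74613


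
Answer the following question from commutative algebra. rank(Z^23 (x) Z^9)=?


rank(M(x)N) = rank(M)*rank(N)
23*9 = 207


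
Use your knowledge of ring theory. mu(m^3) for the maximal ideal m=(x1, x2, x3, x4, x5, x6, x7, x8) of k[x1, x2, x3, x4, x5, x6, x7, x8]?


Graded Nakayama: mu(m^d) = dim_k (m^d/m^(d+1)) = #degree-3 monomials in 8 vars
C(n+d-1,d)=C(10,3)=120


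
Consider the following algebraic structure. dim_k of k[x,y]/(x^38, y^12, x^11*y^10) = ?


k[x,y]/I, I = (x^38, y^12, x^11*y^10)
Rect: 38x12=456. Corner: (38-11)x(12-10)=54.
dim = 456-54 = 402


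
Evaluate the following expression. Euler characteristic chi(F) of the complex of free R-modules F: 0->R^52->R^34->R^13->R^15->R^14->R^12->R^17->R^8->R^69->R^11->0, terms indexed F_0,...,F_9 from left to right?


chi = sum (-1)^i * rank:
(-1)^0*52=52
(-1)^1*34=-34
(-1)^2*13=13
(-1)^3*15=-15
(-1)^4*14=14
(-1)^5*12=-12
(-1)^6*17=17
(-1)^7*8=-8
(-1)^8*69=69
(-1)^9*11=-11
chi=85


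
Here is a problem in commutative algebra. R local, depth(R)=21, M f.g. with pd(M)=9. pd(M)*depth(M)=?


pd+depth=21
depth=21-9=12
pd*depth=9*12=108


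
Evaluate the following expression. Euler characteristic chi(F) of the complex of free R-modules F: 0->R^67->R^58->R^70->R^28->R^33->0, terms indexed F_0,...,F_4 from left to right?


chi = sum (-1)^i * rank:
(-1)^0*67=67
(-1)^1*58=-58
(-1)^2*70=70
(-1)^3*28=-28
(-1)^4*33=33
chi=84


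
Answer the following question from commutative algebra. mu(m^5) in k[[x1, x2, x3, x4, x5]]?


C(n+d-1,d)=C(9,5)=126


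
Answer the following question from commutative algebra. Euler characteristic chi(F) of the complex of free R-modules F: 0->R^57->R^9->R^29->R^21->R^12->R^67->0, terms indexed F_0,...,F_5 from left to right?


chi = sum (-1)^i * rank:
(-1)^0*57=57
(-1)^1*9=-9
(-1)^2*29=29
(-1)^3*21=-21
(-1)^4*12=12
(-1)^5*67=-67
chi=1


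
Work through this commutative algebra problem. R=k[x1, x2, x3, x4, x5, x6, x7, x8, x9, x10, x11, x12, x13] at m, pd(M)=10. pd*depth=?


pd+depth=13
depth=13-10=3
pd*depth=10*3=30


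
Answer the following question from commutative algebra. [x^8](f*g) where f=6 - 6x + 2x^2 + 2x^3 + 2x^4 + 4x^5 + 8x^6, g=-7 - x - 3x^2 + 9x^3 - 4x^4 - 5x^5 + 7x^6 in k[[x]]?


[x^8] = sum a_i*b_j, i+j=8
  2*7=14
  2*-5=-10
  2*-4=-8
  4*9=36
  8*-3=-24
Sum=8


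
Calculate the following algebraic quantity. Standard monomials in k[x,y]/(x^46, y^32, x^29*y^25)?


k[x,y]/I, I = (x^46, y^32, x^29*y^25)
Rect: 46x32=1472. Corner: (46-29)x(32-25)=119.
dim = 1472-119 = 1353


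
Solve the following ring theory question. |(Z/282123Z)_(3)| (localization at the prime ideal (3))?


3-primary part: 282123=3^8*43
Size=3^8=6561


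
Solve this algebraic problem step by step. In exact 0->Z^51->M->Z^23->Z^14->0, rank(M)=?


Alt sum=0:
(-1)^0*51 + (-1)^1*? + (-1)^2*23 + (-1)^3*14=0
rank(M)=60


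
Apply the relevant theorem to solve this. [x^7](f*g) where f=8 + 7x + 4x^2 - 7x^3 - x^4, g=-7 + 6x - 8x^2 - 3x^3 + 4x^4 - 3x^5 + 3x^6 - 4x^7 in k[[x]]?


[x^7] = sum a_i*b_j, i+j=7
  8*-4=-32
  7*3=21
  4*-3=-12
  -7*4=-28
  -1*-3=3
Sum=-48


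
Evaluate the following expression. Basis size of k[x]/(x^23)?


Basis: 1,x,...,x^22
dim=23


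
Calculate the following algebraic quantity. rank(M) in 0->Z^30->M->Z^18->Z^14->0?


Alt sum=0:
(-1)^0*30 + (-1)^1*? + (-1)^2*18 + (-1)^3*14=0
rank(M)=34


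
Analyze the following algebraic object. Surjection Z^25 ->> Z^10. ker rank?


rank(ker) = 25-10 = 15


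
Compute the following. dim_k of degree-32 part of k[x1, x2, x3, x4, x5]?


C(d+n-1,n-1)=C(36,4)=58905


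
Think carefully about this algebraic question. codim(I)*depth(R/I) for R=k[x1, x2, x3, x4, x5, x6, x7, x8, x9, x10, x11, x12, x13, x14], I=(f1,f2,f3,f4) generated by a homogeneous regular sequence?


codim=4, depth=dim(R/I)=14-4=10
Product=4*10=40


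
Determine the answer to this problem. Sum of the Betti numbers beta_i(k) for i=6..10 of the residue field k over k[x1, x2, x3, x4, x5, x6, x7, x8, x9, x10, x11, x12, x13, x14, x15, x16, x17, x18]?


Koszul resolution: beta_i(k)=C(n,i), n=18
C(18,6)=18564, C(18,7)=31824, C(18,8)=43758, C(18,9)=48620, C(18,10)=43758
Sum=186524


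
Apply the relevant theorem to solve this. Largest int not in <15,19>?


gcd(15,19)=1 => F=ab-a-b=15*19-15-19=285-34=251


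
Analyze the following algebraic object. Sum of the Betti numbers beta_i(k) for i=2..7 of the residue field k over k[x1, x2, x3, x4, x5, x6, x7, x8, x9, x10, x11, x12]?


Koszul resolution: beta_i(k)=C(n,i), n=12
C(12,2)=66, C(12,3)=220, C(12,4)=495, C(12,5)=792, C(12,6)=924, C(12,7)=792
Sum=3289


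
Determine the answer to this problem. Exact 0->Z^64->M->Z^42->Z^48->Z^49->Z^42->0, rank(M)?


Alt sum=0:
(-1)^0*64 + (-1)^1*? + (-1)^2*42 + (-1)^3*48 + (-1)^4*49 + (-1)^5*42=0
rank(M)=65


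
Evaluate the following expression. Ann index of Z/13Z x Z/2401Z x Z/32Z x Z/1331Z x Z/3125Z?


Exponent = lcm of the cyclic orders; pairwise coprime => product.
13^1*7^4*2^5*11^3*5^5=13*2401*32*1331*3125=4154450300000


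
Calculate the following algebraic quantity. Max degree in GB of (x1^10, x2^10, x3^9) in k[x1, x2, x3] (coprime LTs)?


Pure powers, coprime LTs => already GB.
Degrees: 10, 10, 9
Max=10


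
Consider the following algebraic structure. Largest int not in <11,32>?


gcd(11,32)=1 => F=ab-a-b=11*32-11-32=352-43=309


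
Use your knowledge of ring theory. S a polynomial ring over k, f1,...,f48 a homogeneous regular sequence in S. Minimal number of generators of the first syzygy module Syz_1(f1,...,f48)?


Regular sequence => Koszul complex is the minimal free resolution.
Syz_1 minimally generated by Koszul relations f_i*e_j - f_j*e_i (i<j): mu(Syz_1) = beta_2 = C(m,2) = m(m-1)/2
m=48
48*47/2 = 1128


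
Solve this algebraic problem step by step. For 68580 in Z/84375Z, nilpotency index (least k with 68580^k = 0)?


68580^k mod 84375:
k=1: 68580
k=2: 69525
k=3: 77625
k=4: 50625
k=5: 0
First zero at k = 5


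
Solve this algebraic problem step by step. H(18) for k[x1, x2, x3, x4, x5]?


C(d+n-1,n-1)=C(22,4)=7315


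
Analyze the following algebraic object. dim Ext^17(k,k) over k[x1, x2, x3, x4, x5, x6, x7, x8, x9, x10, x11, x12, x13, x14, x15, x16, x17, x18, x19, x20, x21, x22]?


C(n,i)=C(22,17)=26334


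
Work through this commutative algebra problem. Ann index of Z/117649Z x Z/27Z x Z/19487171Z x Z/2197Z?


Exponent = lcm of the cyclic orders; pairwise coprime => product.
7^6*3^3*11^7*13^3=117649*27*19487171*2197=135997478809493301


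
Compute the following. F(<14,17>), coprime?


gcd(14,17)=1 => F=ab-a-b=14*17-14-17=238-31=207


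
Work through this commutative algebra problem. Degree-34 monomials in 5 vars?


C(d+n-1,n-1)=C(38,4)=73815


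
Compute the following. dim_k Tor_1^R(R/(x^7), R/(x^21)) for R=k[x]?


Tor_1(R/I,R/J)=(I cap J)/IJ=(x^21)/(x^28)
dim=28-21=min(7,21)=7


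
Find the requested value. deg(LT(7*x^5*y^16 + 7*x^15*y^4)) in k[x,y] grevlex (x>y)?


LT: 7*x^5*y^16
deg_x=5, deg_y=16
Total=5+16=21


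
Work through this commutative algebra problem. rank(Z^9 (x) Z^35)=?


rank(M(x)N) = rank(M)*rank(N)
9*35 = 315


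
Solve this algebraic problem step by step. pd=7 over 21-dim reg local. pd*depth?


pd+depth=21
depth=21-7=14
pd*depth=7*14=98


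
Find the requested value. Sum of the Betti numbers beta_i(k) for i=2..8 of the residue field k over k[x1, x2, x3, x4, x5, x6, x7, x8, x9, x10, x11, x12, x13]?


Koszul resolution: beta_i(k)=C(n,i), n=13
C(13,2)=78, C(13,3)=286, C(13,4)=715, C(13,5)=1287, C(13,6)=1716, C(13,7)=1716, C(13,8)=1287
Sum=7085


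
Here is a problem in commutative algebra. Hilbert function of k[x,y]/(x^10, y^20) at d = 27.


k[x,y], I = (x^10, y^20), d = 27
Need i < 10 and d-i < 20.
Range: 8 <= i <= 9.
H(27) = 2


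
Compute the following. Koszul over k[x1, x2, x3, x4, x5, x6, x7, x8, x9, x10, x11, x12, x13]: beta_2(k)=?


C(n,i)=C(13,2)=78


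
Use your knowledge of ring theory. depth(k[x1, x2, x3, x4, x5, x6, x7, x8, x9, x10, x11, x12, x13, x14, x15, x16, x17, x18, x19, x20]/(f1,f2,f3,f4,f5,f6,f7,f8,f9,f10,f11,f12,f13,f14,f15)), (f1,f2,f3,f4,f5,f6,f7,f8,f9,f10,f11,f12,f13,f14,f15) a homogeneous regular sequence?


depth(R)=20
depth(R/I)=20-15=5


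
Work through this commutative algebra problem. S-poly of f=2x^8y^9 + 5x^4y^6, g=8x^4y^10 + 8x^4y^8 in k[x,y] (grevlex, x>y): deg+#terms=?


LT(f)=2x^8y^9, LT(g)=8x^4y^10
lcm(LM)=x^8y^10
S(f,g) (scaled by 16 to clear denominators) = 8y*f - 2x^4*g = -16x^8y^8 + 40x^4y^7
2 terms, deg 16.
16+2=18


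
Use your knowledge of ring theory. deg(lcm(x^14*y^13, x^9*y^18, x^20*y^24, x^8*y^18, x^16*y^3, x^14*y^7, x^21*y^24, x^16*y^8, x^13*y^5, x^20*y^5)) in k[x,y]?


lcm = componentwise max:
x: max(14,9,20,8,16,14,21,16,13,20)=21
y: max(13,18,24,18,3,7,24,8,5,5)=24
Total=21+24=45


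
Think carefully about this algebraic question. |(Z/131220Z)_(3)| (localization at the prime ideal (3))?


3-primary part: 131220=3^8*20
Size=3^8=6561


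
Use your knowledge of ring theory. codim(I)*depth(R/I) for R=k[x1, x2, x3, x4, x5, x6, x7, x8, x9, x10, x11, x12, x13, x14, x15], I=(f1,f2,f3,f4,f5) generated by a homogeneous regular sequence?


codim=5, depth=dim(R/I)=15-5=10
Product=5*10=50


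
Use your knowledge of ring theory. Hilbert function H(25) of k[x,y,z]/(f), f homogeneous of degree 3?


C(27,2)-C(24,2)=351-276=75


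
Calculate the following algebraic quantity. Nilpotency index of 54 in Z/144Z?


54^k mod 144:
k=1: 54
k=2: 36
k=3: 72
k=4: 0
First zero at k = 4


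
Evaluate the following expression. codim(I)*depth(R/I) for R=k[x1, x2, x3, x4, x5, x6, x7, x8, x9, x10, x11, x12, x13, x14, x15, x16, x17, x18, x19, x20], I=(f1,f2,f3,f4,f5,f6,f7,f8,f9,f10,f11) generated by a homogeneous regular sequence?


codim=11, depth=dim(R/I)=20-11=9
Product=11*9=99


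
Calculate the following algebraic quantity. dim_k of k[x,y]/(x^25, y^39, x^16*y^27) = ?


k[x,y]/I, I = (x^25, y^39, x^16*y^27)
Rect: 25x39=975. Corner: (25-16)x(39-27)=108.
dim = 975-108 = 867


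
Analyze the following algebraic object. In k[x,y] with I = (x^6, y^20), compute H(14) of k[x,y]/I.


k[x,y], I = (x^6, y^20), d = 14
Need i < 6 and d-i < 20.
Range: 0 <= i <= 5.
H(14) = 6


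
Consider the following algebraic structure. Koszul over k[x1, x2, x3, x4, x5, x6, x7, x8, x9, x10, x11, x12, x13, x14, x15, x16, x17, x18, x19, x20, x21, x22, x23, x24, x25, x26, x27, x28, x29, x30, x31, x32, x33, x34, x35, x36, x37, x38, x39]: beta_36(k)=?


C(n,i)=C(39,36)=9139


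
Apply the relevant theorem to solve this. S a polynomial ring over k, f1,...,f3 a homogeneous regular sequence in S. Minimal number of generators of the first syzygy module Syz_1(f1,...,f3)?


Regular sequence => Koszul complex is the minimal free resolution.
Syz_1 minimally generated by Koszul relations f_i*e_j - f_j*e_i (i<j): mu(Syz_1) = beta_2 = C(m,2) = m(m-1)/2
m=3
3*2/2 = 3


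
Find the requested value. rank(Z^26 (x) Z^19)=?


rank(M(x)N) = rank(M)*rank(N)
26*19 = 494


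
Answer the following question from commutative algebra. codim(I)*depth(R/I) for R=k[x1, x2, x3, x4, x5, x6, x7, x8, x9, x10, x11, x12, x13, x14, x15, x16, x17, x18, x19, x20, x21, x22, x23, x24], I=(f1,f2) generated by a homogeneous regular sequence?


codim=2, depth=dim(R/I)=24-2=22
Product=2*22=44


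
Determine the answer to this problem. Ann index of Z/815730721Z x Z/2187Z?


Exponent = lcm of the cyclic orders; pairwise coprime => product.
13^8*3^7=815730721*2187=1784003086827


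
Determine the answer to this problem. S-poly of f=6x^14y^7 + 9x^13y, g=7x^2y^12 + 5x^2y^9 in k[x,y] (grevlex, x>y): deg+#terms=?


LT(f)=6x^14y^7, LT(g)=7x^2y^12
lcm(LM)=x^14y^12
S(f,g) (scaled by 42 to clear denominators) = 7y^5*f - 6x^12*g = -30x^14y^9 + 63x^13y^6
2 terms, deg 23.
23+2=25


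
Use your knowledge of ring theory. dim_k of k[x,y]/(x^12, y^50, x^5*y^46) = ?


k[x,y]/I, I = (x^12, y^50, x^5*y^46)
Rect: 12x50=600. Corner: (12-5)x(50-46)=28.
dim = 600-28 = 572


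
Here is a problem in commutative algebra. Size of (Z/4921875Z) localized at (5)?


5-primary part: 4921875=5^7*63
Size=5^7=78125


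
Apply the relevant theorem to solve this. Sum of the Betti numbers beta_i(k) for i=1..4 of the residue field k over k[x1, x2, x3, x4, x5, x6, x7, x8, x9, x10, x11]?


Koszul resolution: beta_i(k)=C(n,i), n=11
C(11,1)=11, C(11,2)=55, C(11,3)=165, C(11,4)=330
Sum=561


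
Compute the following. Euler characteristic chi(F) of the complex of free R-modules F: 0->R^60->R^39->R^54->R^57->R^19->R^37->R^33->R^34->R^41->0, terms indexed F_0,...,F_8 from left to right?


chi = sum (-1)^i * rank:
(-1)^0*60=60
(-1)^1*39=-39
(-1)^2*54=54
(-1)^3*57=-57
(-1)^4*19=19
(-1)^5*37=-37
(-1)^6*33=33
(-1)^7*34=-34
(-1)^8*41=41
chi=40


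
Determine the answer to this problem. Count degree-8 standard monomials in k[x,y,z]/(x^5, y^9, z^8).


Need i<5, j<9, k<8 with i+j+k=8.
For each i, j ranges over max(0,8-i-7)..min(8,8-i):
  i=0: j in [1,8] -> 8
  i=1: j in [0,7] -> 8
  i=2: j in [0,6] -> 7
  i=3: j in [0,5] -> 6
  i=4: j in [0,4] -> 5
H(8) = 8+8+7+6+5 = 34


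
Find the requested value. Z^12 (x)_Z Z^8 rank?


rank(M(x)N) = rank(M)*rank(N)
12*8 = 96


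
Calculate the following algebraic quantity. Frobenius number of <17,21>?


gcd(17,21)=1 => F=ab-a-b=17*21-17-21=357-38=319


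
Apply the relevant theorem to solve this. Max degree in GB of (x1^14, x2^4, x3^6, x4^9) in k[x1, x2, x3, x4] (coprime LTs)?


Pure powers, coprime LTs => already GB.
Degrees: 14, 4, 6, 9
Max=14


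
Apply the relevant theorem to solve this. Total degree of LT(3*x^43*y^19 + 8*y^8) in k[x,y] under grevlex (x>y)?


LT: 3*x^43*y^19
deg_x=43, deg_y=19
Total=43+19=62


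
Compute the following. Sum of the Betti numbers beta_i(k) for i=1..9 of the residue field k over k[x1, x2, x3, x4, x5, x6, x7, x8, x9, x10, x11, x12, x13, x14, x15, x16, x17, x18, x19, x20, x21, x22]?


Koszul resolution: beta_i(k)=C(n,i), n=22
C(22,1)=22, C(22,2)=231, C(22,3)=1540, C(22,4)=7315, C(22,5)=26334, C(22,6)=74613, C(22,7)=170544, C(22,8)=319770, C(22,9)=497420
Sum=1097789


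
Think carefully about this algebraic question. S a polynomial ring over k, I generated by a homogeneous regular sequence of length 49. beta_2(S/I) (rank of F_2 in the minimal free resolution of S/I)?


Regular sequence => Koszul complex is the minimal free resolution.
Syz_1 minimally generated by Koszul relations f_i*e_j - f_j*e_i (i<j): mu(Syz_1) = beta_2 = C(m,2) = m(m-1)/2
m=49
49*48/2 = 1176


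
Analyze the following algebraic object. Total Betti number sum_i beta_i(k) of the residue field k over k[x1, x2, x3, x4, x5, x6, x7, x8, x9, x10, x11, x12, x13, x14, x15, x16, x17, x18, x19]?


Koszul resolution: beta_i(k)=C(n,i), n=19
sum_i C(19,i) = 2^19 = 524288


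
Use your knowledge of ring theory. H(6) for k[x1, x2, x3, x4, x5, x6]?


C(d+n-1,n-1)=C(11,5)=462


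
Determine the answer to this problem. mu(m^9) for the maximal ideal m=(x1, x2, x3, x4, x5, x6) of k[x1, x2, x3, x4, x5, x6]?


Graded Nakayama: mu(m^d) = dim_k (m^d/m^(d+1)) = #degree-9 monomials in 6 vars
C(n+d-1,d)=C(14,9)=2002


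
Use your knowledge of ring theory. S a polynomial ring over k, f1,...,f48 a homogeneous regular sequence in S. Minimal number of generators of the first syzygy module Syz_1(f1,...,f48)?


Regular sequence => Koszul complex is the minimal free resolution.
Syz_1 minimally generated by Koszul relations f_i*e_j - f_j*e_i (i<j): mu(Syz_1) = beta_2 = C(m,2) = m(m-1)/2
m=48
48*47/2 = 1128


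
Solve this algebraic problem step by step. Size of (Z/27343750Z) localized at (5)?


5-primary part: 27343750=5^9*14
Size=5^9=1953125


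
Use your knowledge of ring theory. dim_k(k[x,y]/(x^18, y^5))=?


Basis: x^i*y^j, i<18, j<5
18*5=90


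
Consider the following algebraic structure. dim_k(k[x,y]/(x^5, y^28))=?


Basis: x^i*y^j, i<5, j<28
5*28=140


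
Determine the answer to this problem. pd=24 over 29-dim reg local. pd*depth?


pd+depth=29
depth=29-24=5
pd*depth=24*5=120


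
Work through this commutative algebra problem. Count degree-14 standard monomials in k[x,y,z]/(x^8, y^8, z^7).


Need i<8, j<8, k<7 with i+j+k=14.
For each i, j ranges over max(0,14-i-6)..min(7,14-i):
  i=0: j in [8,7] -> 0
  i=1: j in [7,7] -> 1
  i=2: j in [6,7] -> 2
  i=3: j in [5,7] -> 3
  i=4: j in [4,7] -> 4
  i=5: j in [3,7] -> 5
  i=6: j in [2,7] -> 6
  i=7: j in [1,7] -> 7
H(14) = 0+1+2+3+4+5+6+7 = 28


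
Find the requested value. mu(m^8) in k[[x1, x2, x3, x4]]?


C(n+d-1,d)=C(11,8)=165


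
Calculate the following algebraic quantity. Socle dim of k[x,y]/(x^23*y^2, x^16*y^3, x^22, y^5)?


Socle = ann(m) = span of standard monomials u with x*u, y*u in I (staircase corners).
Redundant generators: x^23*y^2
Minimal generators: x^22, x^16*y^3, y^5
Corners: x^15y^4, x^21y^2
Socle dim=2


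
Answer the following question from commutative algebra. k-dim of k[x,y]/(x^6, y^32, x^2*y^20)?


k[x,y]/I, I = (x^6, y^32, x^2*y^20)
Rect: 6x32=192. Corner: (6-2)x(32-20)=48.
dim = 192-48 = 144


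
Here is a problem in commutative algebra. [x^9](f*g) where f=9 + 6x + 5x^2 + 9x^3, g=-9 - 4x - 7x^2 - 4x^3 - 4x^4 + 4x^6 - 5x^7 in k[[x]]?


[x^9] = sum a_i*b_j, i+j=9
  5*-5=-25
  9*4=36
Sum=11


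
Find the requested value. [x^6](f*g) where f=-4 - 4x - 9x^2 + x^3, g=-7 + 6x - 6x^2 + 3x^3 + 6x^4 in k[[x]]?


[x^6] = sum a_i*b_j, i+j=6
  -9*6=-54
  1*3=3
Sum=-51


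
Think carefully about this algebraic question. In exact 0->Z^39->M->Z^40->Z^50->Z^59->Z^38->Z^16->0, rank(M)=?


Alt sum=0:
(-1)^0*39 + (-1)^1*? + (-1)^2*40 + (-1)^3*50 + (-1)^4*59 + (-1)^5*38 + (-1)^6*16=0
rank(M)=66


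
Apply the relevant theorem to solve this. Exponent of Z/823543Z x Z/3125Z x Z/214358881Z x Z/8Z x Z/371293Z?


Exponent = lcm of the cyclic orders; pairwise coprime => product.
7^7*5^5*11^8*2^3*13^5=823543*3125*214358881*8*371293=1638643696062904005475000


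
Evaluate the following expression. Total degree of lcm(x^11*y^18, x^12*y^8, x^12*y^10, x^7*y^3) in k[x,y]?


lcm = componentwise max:
x: max(11,12,12,7)=12
y: max(18,8,10,3)=18
Total=12+18=30


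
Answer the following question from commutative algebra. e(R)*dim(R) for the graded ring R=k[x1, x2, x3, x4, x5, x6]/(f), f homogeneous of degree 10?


e(R)=deg(f)=10, dim(R)=6-1=5
e*dim=10*5=50


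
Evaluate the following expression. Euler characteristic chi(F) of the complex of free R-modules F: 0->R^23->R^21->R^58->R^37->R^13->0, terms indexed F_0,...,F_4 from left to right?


chi = sum (-1)^i * rank:
(-1)^0*23=23
(-1)^1*21=-21
(-1)^2*58=58
(-1)^3*37=-37
(-1)^4*13=13
chi=36


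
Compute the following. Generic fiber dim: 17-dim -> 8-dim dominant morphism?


dim(fiber)=dim(X)-dim(Y)=17-8=9


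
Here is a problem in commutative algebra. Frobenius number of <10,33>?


gcd(10,33)=1 => F=ab-a-b=10*33-10-33=330-43=287


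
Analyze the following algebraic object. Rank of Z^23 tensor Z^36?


rank(M(x)N) = rank(M)*rank(N)
23*36 = 828


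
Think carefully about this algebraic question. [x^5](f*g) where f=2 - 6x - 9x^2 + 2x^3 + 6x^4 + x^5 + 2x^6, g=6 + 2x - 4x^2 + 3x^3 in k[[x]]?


[x^5] = sum a_i*b_j, i+j=5
  -9*3=-27
  2*-4=-8
  6*2=12
  1*6=6
Sum=-17


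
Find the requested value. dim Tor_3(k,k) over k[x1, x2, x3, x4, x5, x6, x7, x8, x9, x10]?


Koszul: C(n,i)=C(10,3)=120


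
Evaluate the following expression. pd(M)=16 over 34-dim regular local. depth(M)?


pd+depth=depth(R)=34
depth=34-16=18


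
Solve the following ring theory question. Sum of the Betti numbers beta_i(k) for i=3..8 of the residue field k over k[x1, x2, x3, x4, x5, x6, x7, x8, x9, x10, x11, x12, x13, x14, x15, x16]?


Koszul resolution: beta_i(k)=C(n,i), n=16
C(16,3)=560, C(16,4)=1820, C(16,5)=4368, C(16,6)=8008, C(16,7)=11440, C(16,8)=12870
Sum=39066


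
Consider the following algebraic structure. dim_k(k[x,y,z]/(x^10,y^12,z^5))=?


Basis: x^iy^jz^k, i<10,j<12,k<5
10*12*5=600


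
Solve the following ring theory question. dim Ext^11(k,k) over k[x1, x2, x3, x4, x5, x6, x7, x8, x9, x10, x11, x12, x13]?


C(n,i)=C(13,11)=78


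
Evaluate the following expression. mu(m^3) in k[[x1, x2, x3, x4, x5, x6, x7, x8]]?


C(n+d-1,d)=C(10,3)=120


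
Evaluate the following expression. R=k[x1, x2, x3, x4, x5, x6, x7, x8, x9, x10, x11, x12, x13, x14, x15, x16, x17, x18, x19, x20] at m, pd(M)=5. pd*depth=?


pd+depth=20
depth=20-5=15
pd*depth=5*15=75


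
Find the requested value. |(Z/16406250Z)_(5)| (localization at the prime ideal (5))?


5-primary part: 16406250=5^8*42
Size=5^8=390625


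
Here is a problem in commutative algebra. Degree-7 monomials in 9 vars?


C(d+n-1,n-1)=C(15,8)=6435


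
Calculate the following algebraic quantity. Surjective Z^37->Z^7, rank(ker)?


rank(ker) = 37-7 = 30


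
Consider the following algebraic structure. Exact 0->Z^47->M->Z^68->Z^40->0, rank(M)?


Alt sum=0:
(-1)^0*47 + (-1)^1*? + (-1)^2*68 + (-1)^3*40=0
rank(M)=75


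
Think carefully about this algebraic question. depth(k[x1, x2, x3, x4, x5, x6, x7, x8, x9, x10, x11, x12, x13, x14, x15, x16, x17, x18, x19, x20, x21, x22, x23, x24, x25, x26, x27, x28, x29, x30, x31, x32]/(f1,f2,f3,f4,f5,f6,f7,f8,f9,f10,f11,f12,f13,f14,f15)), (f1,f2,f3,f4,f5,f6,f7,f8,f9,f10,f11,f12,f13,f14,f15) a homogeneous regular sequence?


depth(R)=32
depth(R/I)=32-15=17


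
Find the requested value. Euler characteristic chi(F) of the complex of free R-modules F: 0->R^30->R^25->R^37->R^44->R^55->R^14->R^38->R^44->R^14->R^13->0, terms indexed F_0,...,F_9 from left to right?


chi = sum (-1)^i * rank:
(-1)^0*30=30
(-1)^1*25=-25
(-1)^2*37=37
(-1)^3*44=-44
(-1)^4*55=55
(-1)^5*14=-14
(-1)^6*38=38
(-1)^7*44=-44
(-1)^8*14=14
(-1)^9*13=-13
chi=34


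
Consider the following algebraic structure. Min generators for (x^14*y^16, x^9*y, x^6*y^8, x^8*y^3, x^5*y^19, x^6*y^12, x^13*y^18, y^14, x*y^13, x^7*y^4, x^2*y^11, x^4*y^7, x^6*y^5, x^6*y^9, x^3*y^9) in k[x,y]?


Remove redundant (divisible by others).
x^14*y^16 redundant.
x^6*y^9 redundant.
x^6*y^12 redundant.
x^6*y^8 redundant.
x^13*y^18 redundant.
x^5*y^19 redundant.
Min: x^9*y, x^8*y^3, x^7*y^4, x^6*y^5, x^4*y^7, x^3*y^9, x^2*y^11, x*y^13, y^14
Count=9


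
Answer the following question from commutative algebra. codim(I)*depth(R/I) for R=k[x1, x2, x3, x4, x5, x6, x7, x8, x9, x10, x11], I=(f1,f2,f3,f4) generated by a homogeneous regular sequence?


codim=4, depth=dim(R/I)=11-4=7
Product=4*7=28


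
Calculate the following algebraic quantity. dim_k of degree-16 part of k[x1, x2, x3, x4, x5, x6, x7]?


C(d+n-1,n-1)=C(22,6)=74613


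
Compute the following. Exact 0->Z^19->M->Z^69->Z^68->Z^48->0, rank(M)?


Alt sum=0:
(-1)^0*19 + (-1)^1*? + (-1)^2*69 + (-1)^3*68 + (-1)^4*48=0
rank(M)=68


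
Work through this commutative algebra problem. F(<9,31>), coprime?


gcd(9,31)=1 => F=ab-a-b=9*31-9-31=279-40=239


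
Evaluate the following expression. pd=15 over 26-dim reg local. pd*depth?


pd+depth=26
depth=26-15=11
pd*depth=15*11=165


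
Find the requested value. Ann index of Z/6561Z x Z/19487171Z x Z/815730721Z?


Exponent = lcm of the cyclic orders; pairwise coprime => product.
3^8*11^7*13^8=6561*19487171*815730721=104295519652576789251


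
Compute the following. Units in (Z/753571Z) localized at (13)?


Local ring = Z/2197Z.
phi(2197) = 13^2*(13-1) = 2028


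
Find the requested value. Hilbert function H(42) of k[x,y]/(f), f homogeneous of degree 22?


H(t)=d for t>=d-1.
d=22, t=42
H(42)=22


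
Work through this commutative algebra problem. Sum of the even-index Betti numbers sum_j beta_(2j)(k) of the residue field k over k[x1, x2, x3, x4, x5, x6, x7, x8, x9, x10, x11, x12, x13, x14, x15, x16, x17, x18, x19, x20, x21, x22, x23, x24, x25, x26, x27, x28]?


Koszul resolution: beta_i(k)=C(n,i), n=28
sum_even C(28,i) = 2^(n-1) = 2^27 = 134217728


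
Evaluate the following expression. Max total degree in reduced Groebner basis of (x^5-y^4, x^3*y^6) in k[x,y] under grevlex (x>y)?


LT(f1)=x^5, LT(f2)=x^3y^6, lcm=x^5y^6
S(f1,f2) = y^6*f1 - x^2*f2 = -y^10
Reduced GB = {f1, f2, y^10}; degrees 5, 9, 10
Max = 10
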